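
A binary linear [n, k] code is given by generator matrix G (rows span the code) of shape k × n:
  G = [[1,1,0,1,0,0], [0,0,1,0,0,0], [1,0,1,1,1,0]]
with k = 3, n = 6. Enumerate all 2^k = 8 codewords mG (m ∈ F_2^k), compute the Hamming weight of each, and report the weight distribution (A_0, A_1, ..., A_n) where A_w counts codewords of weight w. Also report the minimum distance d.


Weight distribution: A_0 = 1, A_1 = 1, A_2 = 1, A_3 = 3, A_4 = 2. Minimum distance d = 1.

Enumerate all 2^3 = 8 messages m ∈ F_2^3.
For each, compute codeword c = mG in F_2^6, then tally its weight.
  m = 000 → c = 000000, weight = 0.
  m = 100 → c = 110100, weight = 3.
  m = 010 → c = 001000, weight = 1.
  m = 110 → c = 111100, weight = 4.
  m = 001 → c = 101110, weight = 4.
  m = 101 → c = 011010, weight = 3.
  m = 011 → c = 100110, weight = 3.
  m = 111 → c = 010010, weight = 2.
Tally weights:
  weight 0: 1 codewords.
  weight 1: 1 codewords.
  weight 2: 1 codewords.
  weight 3: 3 codewords.
  weight 4: 2 codewords.
Minimum distance d = smallest w > 0 with A_w > 0 = 1.
Sanity: Σ A_w = 8 = 2^3 = 8 ✓.


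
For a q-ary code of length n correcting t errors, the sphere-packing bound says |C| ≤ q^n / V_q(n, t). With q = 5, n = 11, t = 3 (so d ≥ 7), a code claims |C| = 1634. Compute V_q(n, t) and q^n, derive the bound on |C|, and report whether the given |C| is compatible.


V_q(n, t) = 11485, q^n = 48828125, Hamming bound = 4251, |C| = 1634 ≤ bound (satisfied).

Step 1: Compute V_q(n, t) = Σ_{j=0}^3 C(n, j) (q−1)^j.
  j = 0: C(11,0)·(4)^0 = 1·1 = 1.
  j = 1: C(11,1)·(4)^1 = 11·4 = 44.
  j = 2: C(11,2)·(4)^2 = 55·16 = 880.
  j = 3: C(11,3)·(4)^3 = 165·64 = 10560.
  V_q(n, t) = 1 + 44 + 880 + 10560 = 11485.
Step 2: q^n = 5^11 = 48828125.
Step 3: Hamming bound ⌊q^n / V_q(n,t)⌋ = ⌊48828125/11485⌋ = 4251.
Step 4: Compare |C| = 1634 to 4251: satisfied.
The claimed |C| lies below the Hamming bound.


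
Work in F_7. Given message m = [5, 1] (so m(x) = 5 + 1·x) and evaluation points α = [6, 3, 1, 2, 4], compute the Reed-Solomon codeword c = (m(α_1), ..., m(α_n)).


c = [4, 1, 6, 0, 2]

Message polynomial: m(x) = 5 + 1·x (mod 7).
For each evaluation point α_i, compute m(α_i) mod 7:
  α_1 = 6: Horner steps 1 → 4, so m(6) = 4.
  α_2 = 3: Horner steps 1 → 1, so m(3) = 1.
  α_3 = 1: Horner steps 1 → 6, so m(1) = 6.
  α_4 = 2: Horner steps 1 → 0, so m(2) = 0.
  α_5 = 4: Horner steps 1 → 2, so m(4) = 2.
Codeword c = [4, 1, 6, 0, 2] ∈ F_7^5.


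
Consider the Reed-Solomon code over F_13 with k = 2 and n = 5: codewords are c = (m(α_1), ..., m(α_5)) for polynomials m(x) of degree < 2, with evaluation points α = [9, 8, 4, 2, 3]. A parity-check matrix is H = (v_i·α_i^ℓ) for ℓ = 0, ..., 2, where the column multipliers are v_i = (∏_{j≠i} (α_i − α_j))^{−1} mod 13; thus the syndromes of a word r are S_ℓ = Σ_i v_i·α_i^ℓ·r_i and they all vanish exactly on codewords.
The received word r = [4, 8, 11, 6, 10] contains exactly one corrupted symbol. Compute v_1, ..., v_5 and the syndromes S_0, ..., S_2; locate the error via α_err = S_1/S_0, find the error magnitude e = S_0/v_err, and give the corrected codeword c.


S = (11, 7, 8), error at position 5, error magnitude e = 8, c = [4, 8, 11, 6, 2].

Step 1: column multipliers v_i = (∏_{j≠i}(α_i − α_j))^{−1} mod 13.
  i = 1 (α = 9): (9−8)(9−4)(9−2)(9−3) = 1·5·7·6 = 210 ≡ 2, so v_1 = 2^{−1} = 7 (mod 13).
  i = 2 (α = 8): (8−9)(8−4)(8−2)(8−3) = (−1)·4·6·5 = −120 ≡ 10, so v_2 = 10^{−1} = 4 (mod 13).
  i = 3 (α = 4): (4−9)(4−8)(4−2)(4−3) = (−5)·(−4)·2·1 = 40 ≡ 1, so v_3 = 1^{−1} = 1 (mod 13).
  i = 4 (α = 2): (2−9)(2−8)(2−4)(2−3) = (−7)·(−6)·(−2)·(−1) = 84 ≡ 6, so v_4 = 6^{−1} = 11 (mod 13).
  i = 5 (α = 3): (3−9)(3−8)(3−4)(3−2) = (−6)·(−5)·(−1)·1 = −30 ≡ 9, so v_5 = 9^{−1} = 3 (mod 13).
  v = [7, 4, 1, 11, 3].
Step 2: syndromes of r = [4, 8, 11, 6, 10] (all sums mod 13).
  S_0 = Σ v_i r_i = 7·4 + 4·8 + 1·11 + 11·6 + 3·10 = 167 ≡ 11.
  S_1 = Σ v_i α_i r_i = 7·9·4 + 4·8·8 + 1·4·11 + 11·2·6 + 3·3·10 = 774 ≡ 7.
  α_i^2 mod 13 = [3, 12, 3, 4, 9].
  S_2 = Σ v_i α_i^2 r_i = 7·3·4 + 4·12·8 + 1·3·11 + 11·4·6 + 3·9·10 = 1035 ≡ 8.
  S = (11, 7, 8) ≠ 0, so r is not a codeword (an error is present).
Step 3: locate the error. For a single error e at position i, S_ℓ = v_i·e·α_i^ℓ, so α_err = S_1/S_0.
  S_0^{−1} = 11^{−1} = 6 (mod 13), so α_err = 7·6 = 42 ≡ 3 = α_5. Error position i = 5.
  Consistency check: S_2/S_1 = 8·2 = 16 ≡ 3 = α_err ✓ (single-error assumption holds).
Step 4: error magnitude e = S_0/v_5 = S_0·∏_{j≠5}(α_5 − α_j) = 11·9 = 99 ≡ 8 (mod 13).
Step 5: correct position 5: c_5 = r_5 − e = 10 − 8 ≡ 2 (mod 13). Hence c = [4, 8, 11, 6, 2].
  Check: interpolating c through the α_i gives m(x) = 1 + 9·x (degree < 2) with m(α_i) = c_i for every i, so c is indeed a codeword.


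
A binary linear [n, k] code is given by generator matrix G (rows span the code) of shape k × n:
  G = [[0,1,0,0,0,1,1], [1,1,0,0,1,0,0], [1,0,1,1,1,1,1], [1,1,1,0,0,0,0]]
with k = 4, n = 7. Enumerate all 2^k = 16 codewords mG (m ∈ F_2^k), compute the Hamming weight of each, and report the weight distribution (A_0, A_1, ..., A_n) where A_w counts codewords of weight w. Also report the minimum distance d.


Weight distribution: A_0 = 1, A_2 = 3, A_3 = 4, A_4 = 3, A_5 = 4, A_6 = 1. Minimum distance d = 2.

Enumerate all 2^4 = 16 messages m ∈ F_2^4.
For each, compute codeword c = mG in F_2^7, then tally its weight.
  m = 0000 → c = 0000000, weight = 0.
  m = 1000 → c = 0100011, weight = 3.
  m = 0100 → c = 1100100, weight = 3.
  m = 1100 → c = 1000111, weight = 4.
  m = 0010 → c = 1011111, weight = 6.
  m = 1010 → c = 1111100, weight = 5.
  m = 0110 → c = 0111011, weight = 5.
  m = 1110 → c = 0011000, weight = 2.
  m = 0001 → c = 1110000, weight = 3.
  m = 1001 → c = 1010011, weight = 4.
  m = 0101 → c = 0010100, weight = 2.
  m = 1101 → c = 0110111, weight = 5.
  m = 0011 → c = 0101111, weight = 5.
  m = 1011 → c = 0001100, weight = 2.
  m = 0111 → c = 1001011, weight = 4.
  m = 1111 → c = 1101000, weight = 3.
Tally weights:
  weight 0: 1 codewords.
  weight 2: 3 codewords.
  weight 3: 4 codewords.
  weight 4: 3 codewords.
  weight 5: 4 codewords.
  weight 6: 1 codewords.
Minimum distance d = smallest w > 0 with A_w > 0 = 2.
Sanity: Σ A_w = 16 = 2^4 = 16 ✓.


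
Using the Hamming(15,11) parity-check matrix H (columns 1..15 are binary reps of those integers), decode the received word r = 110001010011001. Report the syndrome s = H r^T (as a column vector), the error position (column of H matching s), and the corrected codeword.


s = (0, 1, 0, 1)^T, error position = 5, corrected codeword c = 110011010011001

Compute s = H r^T mod 2 one row at a time:
  s_1 = 1 + 0 + 0 + 1 + 1 + 0 + 0 + 1 = 4 ≡ 0 (mod 2).
  s_2 = 0 + 0 + 1 + 0 + 1 + 0 + 0 + 1 = 3 ≡ 1 (mod 2).
  s_3 = 1 + 0 + 1 + 0 + 0 + 1 + 0 + 1 = 4 ≡ 0 (mod 2).
  s_4 = 1 + 0 + 0 + 0 + 0 + 1 + 0 + 1 = 3 ≡ 1 (mod 2).
s = (0, 1, 0, 1)^T — this equals column 5 of H (binary 0101), so error is at position 5.
Correct: flip bit 5 of r = 110001010011001 to get c = 110011010011001.


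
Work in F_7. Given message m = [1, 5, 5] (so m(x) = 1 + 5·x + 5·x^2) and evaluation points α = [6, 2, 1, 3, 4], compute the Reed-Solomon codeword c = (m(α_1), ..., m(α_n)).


c = [1, 3, 4, 5, 3]

Message polynomial: m(x) = 1 + 5·x + 5·x^2 (mod 7).
For each evaluation point α_i, compute m(α_i) mod 7:
  α_1 = 6: Horner steps 5 → 0 → 1, so m(6) = 1.
  α_2 = 2: Horner steps 5 → 1 → 3, so m(2) = 3.
  α_3 = 1: Horner steps 5 → 3 → 4, so m(1) = 4.
  α_4 = 3: Horner steps 5 → 6 → 5, so m(3) = 5.
  α_5 = 4: Horner steps 5 → 4 → 3, so m(4) = 3.
Codeword c = [1, 3, 4, 5, 3] ∈ F_7^5.


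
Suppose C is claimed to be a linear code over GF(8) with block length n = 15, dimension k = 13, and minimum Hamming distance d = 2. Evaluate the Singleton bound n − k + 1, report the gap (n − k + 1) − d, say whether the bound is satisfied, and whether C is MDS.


Singleton RHS = n − k + 1 = 3, slack = 1, bound satisfied, not MDS.

Singleton bound: d ≤ n − k + 1.
Here n = 15, k = 13, so n − k + 1 = 3.
Given d = 2, check d ≤ 3: YES.
Slack = (n − k + 1) − d = 1.
The code is NOT MDS (slack = 1 > 0).
Description: the claimed parameters are [15, 13, 2]_8; such a code would be non-MDS.


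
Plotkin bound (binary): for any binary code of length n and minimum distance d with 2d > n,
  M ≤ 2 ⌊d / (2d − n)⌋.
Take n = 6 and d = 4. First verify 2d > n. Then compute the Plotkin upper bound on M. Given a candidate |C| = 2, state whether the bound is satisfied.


Plotkin bound M ≤ 4; given |C| = 2 ≤ bound (satisfied).

Check applicability: 2d = 8, n = 6.
2d − n = 2 > 0, so Plotkin applies.
Compute d/(2d−n) = 4/2 ≈ 2.0000.
⌊d/(2d−n)⌋ = 2.
Plotkin bound: M ≤ 2·2 = 4.
Given |C| = 2, check: satisfied.
This |C| is below the Plotkin bound.


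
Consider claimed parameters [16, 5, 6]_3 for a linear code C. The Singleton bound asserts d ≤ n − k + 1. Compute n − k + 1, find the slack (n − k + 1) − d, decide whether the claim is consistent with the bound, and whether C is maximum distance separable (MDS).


Singleton RHS = n − k + 1 = 12, slack = 6, bound satisfied, not MDS.

Singleton bound: d ≤ n − k + 1.
Here n = 16, k = 5, so n − k + 1 = 12.
Given d = 6, check d ≤ 12: YES.
Slack = (n − k + 1) − d = 6.
The code is NOT MDS (slack = 6 > 0).
Description: the claimed parameters are [16, 5, 6]_3; such a code would be non-MDS.


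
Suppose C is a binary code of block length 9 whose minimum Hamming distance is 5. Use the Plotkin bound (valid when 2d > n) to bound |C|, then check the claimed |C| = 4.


Plotkin bound M ≤ 10; given |C| = 4 ≤ bound (satisfied).

Check applicability: 2d = 10, n = 9.
2d − n = 1 > 0, so Plotkin applies.
Compute d/(2d−n) = 5/1 ≈ 5.0000.
⌊d/(2d−n)⌋ = 5.
Plotkin bound: M ≤ 2·5 = 10.
Given |C| = 4, check: satisfied.
This |C| is below the Plotkin bound.


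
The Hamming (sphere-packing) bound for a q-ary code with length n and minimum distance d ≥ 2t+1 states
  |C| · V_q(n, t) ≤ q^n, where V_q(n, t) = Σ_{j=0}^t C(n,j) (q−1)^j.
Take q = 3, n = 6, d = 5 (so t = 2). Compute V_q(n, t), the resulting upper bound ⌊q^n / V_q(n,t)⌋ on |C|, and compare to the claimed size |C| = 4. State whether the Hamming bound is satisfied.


V_q(n, t) = 73, q^n = 729, Hamming bound = 9, |C| = 4 ≤ bound (satisfied).

Step 1: Compute V_q(n, t) = Σ_{j=0}^2 C(n, j) (q−1)^j.
  j = 0: C(6,0)·(2)^0 = 1·1 = 1.
  j = 1: C(6,1)·(2)^1 = 6·2 = 12.
  j = 2: C(6,2)·(2)^2 = 15·4 = 60.
  V_q(n, t) = 1 + 12 + 60 = 73.
Step 2: q^n = 3^6 = 729.
Step 3: Hamming bound ⌊q^n / V_q(n,t)⌋ = ⌊729/73⌋ = 9.
Step 4: Compare |C| = 4 to 9: satisfied.
The claimed |C| lies below the Hamming bound.


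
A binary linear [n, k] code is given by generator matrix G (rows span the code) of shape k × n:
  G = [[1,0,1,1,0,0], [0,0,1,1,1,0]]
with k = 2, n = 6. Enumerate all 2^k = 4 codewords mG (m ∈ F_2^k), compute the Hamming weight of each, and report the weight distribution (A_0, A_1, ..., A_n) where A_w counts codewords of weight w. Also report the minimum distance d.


Weight distribution: A_0 = 1, A_2 = 1, A_3 = 2. Minimum distance d = 2.

Enumerate all 2^2 = 4 messages m ∈ F_2^2.
For each, compute codeword c = mG in F_2^6, then tally its weight.
  m = 00 → c = 000000, weight = 0.
  m = 10 → c = 101100, weight = 3.
  m = 01 → c = 001110, weight = 3.
  m = 11 → c = 100010, weight = 2.
Tally weights:
  weight 0: 1 codewords.
  weight 2: 1 codewords.
  weight 3: 2 codewords.
Minimum distance d = smallest w > 0 with A_w > 0 = 2.
Sanity: Σ A_w = 4 = 2^2 = 4 ✓.


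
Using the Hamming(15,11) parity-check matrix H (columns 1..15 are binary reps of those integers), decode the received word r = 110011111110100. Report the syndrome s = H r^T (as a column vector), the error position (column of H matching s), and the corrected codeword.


s = (1, 0, 1, 0)^T, error position = 10, corrected codeword c = 110011111010100

Compute s = H r^T mod 2 one row at a time:
  s_1 = 1 + 1 + 1 + 1 + 0 + 1 + 0 + 0 = 5 ≡ 1 (mod 2).
  s_2 = 0 + 1 + 1 + 1 + 0 + 1 + 0 + 0 = 4 ≡ 0 (mod 2).
  s_3 = 1 + 0 + 1 + 1 + 1 + 1 + 0 + 0 = 5 ≡ 1 (mod 2).
  s_4 = 1 + 0 + 1 + 1 + 1 + 1 + 1 + 0 = 6 ≡ 0 (mod 2).
s = (1, 0, 1, 0)^T — this equals column 10 of H (binary 1010), so error is at position 10.
Correct: flip bit 10 of r = 110011111110100 to get c = 110011111010100.


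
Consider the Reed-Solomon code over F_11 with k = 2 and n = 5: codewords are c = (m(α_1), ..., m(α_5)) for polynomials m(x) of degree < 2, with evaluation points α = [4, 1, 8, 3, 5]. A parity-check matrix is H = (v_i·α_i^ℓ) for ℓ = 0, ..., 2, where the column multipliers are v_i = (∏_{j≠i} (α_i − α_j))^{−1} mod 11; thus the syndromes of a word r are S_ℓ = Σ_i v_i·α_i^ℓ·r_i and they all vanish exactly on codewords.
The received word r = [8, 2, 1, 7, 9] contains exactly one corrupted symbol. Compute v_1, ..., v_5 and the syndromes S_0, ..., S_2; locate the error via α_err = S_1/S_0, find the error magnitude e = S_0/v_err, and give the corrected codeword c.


S = (10, 10, 10), error at position 2, error magnitude e = 8, c = [8, 5, 1, 7, 9].

Step 1: column multipliers v_i = (∏_{j≠i}(α_i − α_j))^{−1} mod 11.
  i = 1 (α = 4): (4−1)(4−8)(4−3)(4−5) = 3·(−4)·1·(−1) = 12 ≡ 1, so v_1 = 1^{−1} = 1 (mod 11).
  i = 2 (α = 1): (1−4)(1−8)(1−3)(1−5) = (−3)·(−7)·(−2)·(−4) = 168 ≡ 3, so v_2 = 3^{−1} = 4 (mod 11).
  i = 3 (α = 8): (8−4)(8−1)(8−3)(8−5) = 4·7·5·3 = 420 ≡ 2, so v_3 = 2^{−1} = 6 (mod 11).
  i = 4 (α = 3): (3−4)(3−1)(3−8)(3−5) = (−1)·2·(−5)·(−2) = −20 ≡ 2, so v_4 = 2^{−1} = 6 (mod 11).
  i = 5 (α = 5): (5−4)(5−1)(5−8)(5−3) = 1·4·(−3)·2 = −24 ≡ 9, so v_5 = 9^{−1} = 5 (mod 11).
  v = [1, 4, 6, 6, 5].
Step 2: syndromes of r = [8, 2, 1, 7, 9] (all sums mod 11).
  S_0 = Σ v_i r_i = 1·8 + 4·2 + 6·1 + 6·7 + 5·9 = 109 ≡ 10.
  S_1 = Σ v_i α_i r_i = 1·4·8 + 4·1·2 + 6·8·1 + 6·3·7 + 5·5·9 = 439 ≡ 10.
  α_i^2 mod 11 = [5, 1, 9, 9, 3].
  S_2 = Σ v_i α_i^2 r_i = 1·5·8 + 4·1·2 + 6·9·1 + 6·9·7 + 5·3·9 = 615 ≡ 10.
  S = (10, 10, 10) ≠ 0, so r is not a codeword (an error is present).
Step 3: locate the error. For a single error e at position i, S_ℓ = v_i·e·α_i^ℓ, so α_err = S_1/S_0.
  S_0^{−1} = 10^{−1} = 10 (mod 11), so α_err = 10·10 = 100 ≡ 1 = α_2. Error position i = 2.
  Consistency check: S_2/S_1 = 10·10 = 100 ≡ 1 = α_err ✓ (single-error assumption holds).
Step 4: error magnitude e = S_0/v_2 = S_0·∏_{j≠2}(α_2 − α_j) = 10·3 = 30 ≡ 8 (mod 11).
Step 5: correct position 2: c_2 = r_2 − e = 2 − 8 ≡ 5 (mod 11). Hence c = [8, 5, 1, 7, 9].
  Check: interpolating c through the α_i gives m(x) = 4 + 1·x (degree < 2) with m(α_i) = c_i for every i, so c is indeed a codeword.


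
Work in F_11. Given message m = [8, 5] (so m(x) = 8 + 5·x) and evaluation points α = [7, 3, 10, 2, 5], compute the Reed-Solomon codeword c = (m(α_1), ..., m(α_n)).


c = [10, 1, 3, 7, 0]

Message polynomial: m(x) = 8 + 5·x (mod 11).
For each evaluation point α_i, compute m(α_i) mod 11:
  α_1 = 7: Horner steps 5 → 10, so m(7) = 10.
  α_2 = 3: Horner steps 5 → 1, so m(3) = 1.
  α_3 = 10: Horner steps 5 → 3, so m(10) = 3.
  α_4 = 2: Horner steps 5 → 7, so m(2) = 7.
  α_5 = 5: Horner steps 5 → 0, so m(5) = 0.
Codeword c = [10, 1, 3, 7, 0] ∈ F_11^5.


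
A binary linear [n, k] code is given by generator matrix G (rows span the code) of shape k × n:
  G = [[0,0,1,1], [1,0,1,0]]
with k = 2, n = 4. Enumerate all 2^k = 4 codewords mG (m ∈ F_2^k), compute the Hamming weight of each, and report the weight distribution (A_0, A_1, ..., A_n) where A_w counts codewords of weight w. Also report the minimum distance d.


Weight distribution: A_0 = 1, A_2 = 3. Minimum distance d = 2.

Enumerate all 2^2 = 4 messages m ∈ F_2^2.
For each, compute codeword c = mG in F_2^4, then tally its weight.
  m = 00 → c = 0000, weight = 0.
  m = 10 → c = 0011, weight = 2.
  m = 01 → c = 1010, weight = 2.
  m = 11 → c = 1001, weight = 2.
Tally weights:
  weight 0: 1 codewords.
  weight 2: 3 codewords.
Minimum distance d = smallest w > 0 with A_w > 0 = 2.
Sanity: Σ A_w = 4 = 2^2 = 4 ✓.


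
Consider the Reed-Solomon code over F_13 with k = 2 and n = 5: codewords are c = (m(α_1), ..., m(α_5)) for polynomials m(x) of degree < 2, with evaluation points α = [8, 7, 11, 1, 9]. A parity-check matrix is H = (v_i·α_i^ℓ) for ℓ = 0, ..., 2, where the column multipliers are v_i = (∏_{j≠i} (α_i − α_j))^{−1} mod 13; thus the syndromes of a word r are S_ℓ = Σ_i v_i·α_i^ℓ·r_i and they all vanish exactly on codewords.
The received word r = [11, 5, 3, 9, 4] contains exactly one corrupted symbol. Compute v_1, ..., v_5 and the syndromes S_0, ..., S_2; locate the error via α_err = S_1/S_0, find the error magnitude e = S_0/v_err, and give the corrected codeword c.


S = (11, 11, 11), error at position 4, error magnitude e = 1, c = [11, 5, 3, 8, 4].

Step 1: column multipliers v_i = (∏_{j≠i}(α_i − α_j))^{−1} mod 13.
  i = 1 (α = 8): (8−7)(8−11)(8−1)(8−9) = 1·(−3)·7·(−1) = 21 ≡ 8, so v_1 = 8^{−1} = 5 (mod 13).
  i = 2 (α = 7): (7−8)(7−11)(7−1)(7−9) = (−1)·(−4)·6·(−2) = −48 ≡ 4, so v_2 = 4^{−1} = 10 (mod 13).
  i = 3 (α = 11): (11−8)(11−7)(11−1)(11−9) = 3·4·10·2 = 240 ≡ 6, so v_3 = 6^{−1} = 11 (mod 13).
  i = 4 (α = 1): (1−8)(1−7)(1−11)(1−9) = (−7)·(−6)·(−10)·(−8) = 3360 ≡ 6, so v_4 = 6^{−1} = 11 (mod 13).
  i = 5 (α = 9): (9−8)(9−7)(9−11)(9−1) = 1·2·(−2)·8 = −32 ≡ 7, so v_5 = 7^{−1} = 2 (mod 13).
  v = [5, 10, 11, 11, 2].
Step 2: syndromes of r = [11, 5, 3, 9, 4] (all sums mod 13).
  S_0 = Σ v_i r_i = 5·11 + 10·5 + 11·3 + 11·9 + 2·4 = 245 ≡ 11.
  S_1 = Σ v_i α_i r_i = 5·8·11 + 10·7·5 + 11·11·3 + 11·1·9 + 2·9·4 = 1324 ≡ 11.
  α_i^2 mod 13 = [12, 10, 4, 1, 3].
  S_2 = Σ v_i α_i^2 r_i = 5·12·11 + 10·10·5 + 11·4·3 + 11·1·9 + 2·3·4 = 1415 ≡ 11.
  S = (11, 11, 11) ≠ 0, so r is not a codeword (an error is present).
Step 3: locate the error. For a single error e at position i, S_ℓ = v_i·e·α_i^ℓ, so α_err = S_1/S_0.
  S_0^{−1} = 11^{−1} = 6 (mod 13), so α_err = 11·6 = 66 ≡ 1 = α_4. Error position i = 4.
  Consistency check: S_2/S_1 = 11·6 = 66 ≡ 1 = α_err ✓ (single-error assumption holds).
Step 4: error magnitude e = S_0/v_4 = S_0·∏_{j≠4}(α_4 − α_j) = 11·6 = 66 ≡ 1 (mod 13).
Step 5: correct position 4: c_4 = r_4 − e = 9 − 1 ≡ 8 (mod 13). Hence c = [11, 5, 3, 8, 4].
  Check: interpolating c through the α_i gives m(x) = 2 + 6·x (degree < 2) with m(α_i) = c_i for every i, so c is indeed a codeword.


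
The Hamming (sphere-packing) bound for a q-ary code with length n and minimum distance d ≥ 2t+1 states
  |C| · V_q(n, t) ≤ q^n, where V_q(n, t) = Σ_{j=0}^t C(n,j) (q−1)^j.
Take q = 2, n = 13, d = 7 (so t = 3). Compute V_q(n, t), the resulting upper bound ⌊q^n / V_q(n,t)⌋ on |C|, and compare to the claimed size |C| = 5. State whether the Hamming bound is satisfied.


V_q(n, t) = 378, q^n = 8192, Hamming bound = 21, |C| = 5 ≤ bound (satisfied).

Step 1: Compute V_q(n, t) = Σ_{j=0}^3 C(n, j) (q−1)^j.
  j = 0: C(13,0)·(1)^0 = 1·1 = 1.
  j = 1: C(13,1)·(1)^1 = 13·1 = 13.
  j = 2: C(13,2)·(1)^2 = 78·1 = 78.
  j = 3: C(13,3)·(1)^3 = 286·1 = 286.
  V_q(n, t) = 1 + 13 + 78 + 286 = 378.
Step 2: q^n = 2^13 = 8192.
Step 3: Hamming bound ⌊q^n / V_q(n,t)⌋ = ⌊8192/378⌋ = 21.
Step 4: Compare |C| = 5 to 21: satisfied.
The claimed |C| lies below the Hamming bound.


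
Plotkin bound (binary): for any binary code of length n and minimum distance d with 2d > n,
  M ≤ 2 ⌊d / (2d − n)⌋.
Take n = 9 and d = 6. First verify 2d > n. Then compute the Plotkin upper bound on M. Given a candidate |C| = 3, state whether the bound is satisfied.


Plotkin bound M ≤ 4; given |C| = 3 ≤ bound (satisfied).

Check applicability: 2d = 12, n = 9.
2d − n = 3 > 0, so Plotkin applies.
Compute d/(2d−n) = 6/3 ≈ 2.0000.
⌊d/(2d−n)⌋ = 2.
Plotkin bound: M ≤ 2·2 = 4.
Given |C| = 3, check: satisfied.
This |C| is below the Plotkin bound.


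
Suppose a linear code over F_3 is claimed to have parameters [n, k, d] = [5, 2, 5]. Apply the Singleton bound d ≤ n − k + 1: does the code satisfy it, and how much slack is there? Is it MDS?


Singleton RHS = n − k + 1 = 4, slack = -1, bound violated (no such code; not MDS).

Singleton bound: d ≤ n − k + 1.
Here n = 5, k = 2, so n − k + 1 = 4.
Given d = 5, check d ≤ 4: NO.
Slack = (n − k + 1) − d = -1.
The slack is negative: d = 5 exceeds n − k + 1 = 4 by 1, so the Singleton bound is violated and no linear [5, 2, 5]_3 code can exist. In particular it is not MDS (MDS requires d = n − k + 1 exactly).
Description: the claimed parameters are [5, 2, 5]_3; such a code would be impossible (violates the Singleton bound).


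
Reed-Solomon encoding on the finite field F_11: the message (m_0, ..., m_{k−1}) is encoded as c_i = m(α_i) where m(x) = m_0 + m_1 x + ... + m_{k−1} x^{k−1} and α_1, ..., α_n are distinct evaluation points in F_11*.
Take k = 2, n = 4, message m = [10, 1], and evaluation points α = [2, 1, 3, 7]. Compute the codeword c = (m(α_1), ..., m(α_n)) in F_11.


c = [1, 0, 2, 6]

Message polynomial: m(x) = 10 + 1·x (mod 11).
For each evaluation point α_i, compute m(α_i) mod 11:
  α_1 = 2: Horner steps 1 → 1, so m(2) = 1.
  α_2 = 1: Horner steps 1 → 0, so m(1) = 0.
  α_3 = 3: Horner steps 1 → 2, so m(3) = 2.
  α_4 = 7: Horner steps 1 → 6, so m(7) = 6.
Codeword c = [1, 0, 2, 6] ∈ F_11^4.


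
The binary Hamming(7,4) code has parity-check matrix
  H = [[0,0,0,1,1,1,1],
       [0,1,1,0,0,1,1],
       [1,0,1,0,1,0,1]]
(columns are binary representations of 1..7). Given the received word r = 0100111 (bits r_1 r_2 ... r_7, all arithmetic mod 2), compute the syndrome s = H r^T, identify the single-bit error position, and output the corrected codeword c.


s = (1, 1, 0)^T, error position = 6, corrected codeword c = 0100101

Compute s = H r^T mod 2 one row at a time:
  s_1 = 0 + 1 + 1 + 1 = 3 ≡ 1 (mod 2).
  s_2 = 1 + 0 + 1 + 1 = 3 ≡ 1 (mod 2).
  s_3 = 0 + 0 + 1 + 1 = 2 ≡ 0 (mod 2).
s = (1, 1, 0)^T — this equals column 6 of H (binary 110), so error is at position 6.
Correct: flip bit 6 of r = 0100111 to get c = 0100101.


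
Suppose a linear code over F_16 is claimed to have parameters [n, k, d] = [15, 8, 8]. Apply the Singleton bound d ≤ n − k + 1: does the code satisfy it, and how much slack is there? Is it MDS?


Singleton RHS = n − k + 1 = 8, slack = 0, bound satisfied, MDS.

Singleton bound: d ≤ n − k + 1.
Here n = 15, k = 8, so n − k + 1 = 8.
Given d = 8, check d ≤ 8: YES.
Slack = (n − k + 1) − d = 0.
The code is MDS (slack = 0).
Description: the claimed parameters are [15, 8, 8]_16; such a code would be MDS (meets Singleton bound).


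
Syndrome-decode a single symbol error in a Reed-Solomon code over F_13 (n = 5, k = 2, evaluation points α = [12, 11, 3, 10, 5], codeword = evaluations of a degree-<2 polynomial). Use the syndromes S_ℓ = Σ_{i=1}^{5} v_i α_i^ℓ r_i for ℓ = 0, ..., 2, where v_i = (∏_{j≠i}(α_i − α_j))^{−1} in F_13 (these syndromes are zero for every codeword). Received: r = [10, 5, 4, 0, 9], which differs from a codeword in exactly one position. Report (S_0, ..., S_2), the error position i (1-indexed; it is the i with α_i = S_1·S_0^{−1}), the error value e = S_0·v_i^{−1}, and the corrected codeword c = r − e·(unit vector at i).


S = (11, 3, 2), error at position 5, error magnitude e = 8, c = [10, 5, 4, 0, 1].

Step 1: column multipliers v_i = (∏_{j≠i}(α_i − α_j))^{−1} mod 13.
  i = 1 (α = 12): (12−11)(12−3)(12−10)(12−5) = 1·9·2·7 = 126 ≡ 9, so v_1 = 9^{−1} = 3 (mod 13).
  i = 2 (α = 11): (11−12)(11−3)(11−10)(11−5) = (−1)·8·1·6 = −48 ≡ 4, so v_2 = 4^{−1} = 10 (mod 13).
  i = 3 (α = 3): (3−12)(3−11)(3−10)(3−5) = (−9)·(−8)·(−7)·(−2) = 1008 ≡ 7, so v_3 = 7^{−1} = 2 (mod 13).
  i = 4 (α = 10): (10−12)(10−11)(10−3)(10−5) = (−2)·(−1)·7·5 = 70 ≡ 5, so v_4 = 5^{−1} = 8 (mod 13).
  i = 5 (α = 5): (5−12)(5−11)(5−3)(5−10) = (−7)·(−6)·2·(−5) = −420 ≡ 9, so v_5 = 9^{−1} = 3 (mod 13).
  v = [3, 10, 2, 8, 3].
Step 2: syndromes of r = [10, 5, 4, 0, 9] (all sums mod 13).
  S_0 = Σ v_i r_i = 3·10 + 10·5 + 2·4 + 8·0 + 3·9 = 115 ≡ 11.
  S_1 = Σ v_i α_i r_i = 3·12·10 + 10·11·5 + 2·3·4 + 8·10·0 + 3·5·9 = 1069 ≡ 3.
  α_i^2 mod 13 = [1, 4, 9, 9, 12].
  S_2 = Σ v_i α_i^2 r_i = 3·1·10 + 10·4·5 + 2·9·4 + 8·9·0 + 3·12·9 = 626 ≡ 2.
  S = (11, 3, 2) ≠ 0, so r is not a codeword (an error is present).
Step 3: locate the error. For a single error e at position i, S_ℓ = v_i·e·α_i^ℓ, so α_err = S_1/S_0.
  S_0^{−1} = 11^{−1} = 6 (mod 13), so α_err = 3·6 = 18 ≡ 5 = α_5. Error position i = 5.
  Consistency check: S_2/S_1 = 2·9 = 18 ≡ 5 = α_err ✓ (single-error assumption holds).
Step 4: error magnitude e = S_0/v_5 = S_0·∏_{j≠5}(α_5 − α_j) = 11·9 = 99 ≡ 8 (mod 13).
Step 5: correct position 5: c_5 = r_5 − e = 9 − 8 ≡ 1 (mod 13). Hence c = [10, 5, 4, 0, 1].
  Check: interpolating c through the α_i gives m(x) = 2 + 5·x (degree < 2) with m(α_i) = c_i for every i, so c is indeed a codeword.


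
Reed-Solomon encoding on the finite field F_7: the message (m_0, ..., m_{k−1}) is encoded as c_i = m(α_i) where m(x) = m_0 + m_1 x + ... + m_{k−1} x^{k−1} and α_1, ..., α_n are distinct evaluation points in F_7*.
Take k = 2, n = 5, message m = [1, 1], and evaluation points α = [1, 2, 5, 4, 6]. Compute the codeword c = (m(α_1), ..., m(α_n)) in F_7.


c = [2, 3, 6, 5, 0]

Message polynomial: m(x) = 1 + 1·x (mod 7).
For each evaluation point α_i, compute m(α_i) mod 7:
  α_1 = 1: Horner steps 1 → 2, so m(1) = 2.
  α_2 = 2: Horner steps 1 → 3, so m(2) = 3.
  α_3 = 5: Horner steps 1 → 6, so m(5) = 6.
  α_4 = 4: Horner steps 1 → 5, so m(4) = 5.
  α_5 = 6: Horner steps 1 → 0, so m(6) = 0.
Codeword c = [2, 3, 6, 5, 0] ∈ F_7^5.


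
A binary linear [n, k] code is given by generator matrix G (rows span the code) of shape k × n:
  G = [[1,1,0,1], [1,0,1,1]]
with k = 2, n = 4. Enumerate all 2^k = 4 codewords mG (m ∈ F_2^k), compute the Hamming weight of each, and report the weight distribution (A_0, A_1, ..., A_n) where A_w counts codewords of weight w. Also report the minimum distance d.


Weight distribution: A_0 = 1, A_2 = 1, A_3 = 2. Minimum distance d = 2.

Enumerate all 2^2 = 4 messages m ∈ F_2^2.
For each, compute codeword c = mG in F_2^4, then tally its weight.
  m = 00 → c = 0000, weight = 0.
  m = 10 → c = 1101, weight = 3.
  m = 01 → c = 1011, weight = 3.
  m = 11 → c = 0110, weight = 2.
Tally weights:
  weight 0: 1 codewords.
  weight 2: 1 codewords.
  weight 3: 2 codewords.
Minimum distance d = smallest w > 0 with A_w > 0 = 2.
Sanity: Σ A_w = 4 = 2^2 = 4 ✓.


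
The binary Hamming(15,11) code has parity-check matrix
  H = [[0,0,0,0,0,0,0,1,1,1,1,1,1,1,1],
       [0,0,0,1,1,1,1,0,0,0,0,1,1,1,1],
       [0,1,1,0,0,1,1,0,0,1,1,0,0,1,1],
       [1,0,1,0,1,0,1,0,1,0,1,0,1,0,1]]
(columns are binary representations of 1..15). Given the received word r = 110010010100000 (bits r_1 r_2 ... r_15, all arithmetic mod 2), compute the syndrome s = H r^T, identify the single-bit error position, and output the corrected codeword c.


s = (0, 1, 0, 0)^T, error position = 4, corrected codeword c = 110110010100000

Compute s = H r^T mod 2 one row at a time:
  s_1 = 1 + 0 + 1 + 0 + 0 + 0 + 0 + 0 = 2 ≡ 0 (mod 2).
  s_2 = 0 + 1 + 0 + 0 + 0 + 0 + 0 + 0 = 1 ≡ 1 (mod 2).
  s_3 = 1 + 0 + 0 + 0 + 1 + 0 + 0 + 0 = 2 ≡ 0 (mod 2).
  s_4 = 1 + 0 + 1 + 0 + 0 + 0 + 0 + 0 = 2 ≡ 0 (mod 2).
s = (0, 1, 0, 0)^T — this equals column 4 of H (binary 0100), so error is at position 4.
Correct: flip bit 4 of r = 110010010100000 to get c = 110110010100000.


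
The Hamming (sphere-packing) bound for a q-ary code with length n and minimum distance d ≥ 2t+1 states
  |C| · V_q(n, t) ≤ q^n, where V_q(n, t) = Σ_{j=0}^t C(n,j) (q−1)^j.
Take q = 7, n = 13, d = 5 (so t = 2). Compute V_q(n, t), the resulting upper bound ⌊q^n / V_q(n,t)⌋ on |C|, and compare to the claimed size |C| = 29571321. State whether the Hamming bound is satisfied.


V_q(n, t) = 2887, q^n = 96889010407, Hamming bound = 33560446, |C| = 29571321 ≤ bound (satisfied).

Step 1: Compute V_q(n, t) = Σ_{j=0}^2 C(n, j) (q−1)^j.
  j = 0: C(13,0)·(6)^0 = 1·1 = 1.
  j = 1: C(13,1)·(6)^1 = 13·6 = 78.
  j = 2: C(13,2)·(6)^2 = 78·36 = 2808.
  V_q(n, t) = 1 + 78 + 2808 = 2887.
Step 2: q^n = 7^13 = 96889010407.
Step 3: Hamming bound ⌊q^n / V_q(n,t)⌋ = ⌊96889010407/2887⌋ = 33560446.
Step 4: Compare |C| = 29571321 to 33560446: satisfied.
The claimed |C| lies below the Hamming bound.


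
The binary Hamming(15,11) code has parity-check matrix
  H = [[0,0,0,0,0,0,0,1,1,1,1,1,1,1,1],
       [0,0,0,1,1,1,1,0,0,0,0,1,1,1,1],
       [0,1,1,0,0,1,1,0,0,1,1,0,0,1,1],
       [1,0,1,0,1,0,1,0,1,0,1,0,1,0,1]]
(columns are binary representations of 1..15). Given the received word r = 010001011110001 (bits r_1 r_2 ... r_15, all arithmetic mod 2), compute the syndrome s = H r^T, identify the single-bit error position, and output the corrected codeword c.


s = (1, 0, 1, 1)^T, error position = 11, corrected codeword c = 010001011100001

Compute s = H r^T mod 2 one row at a time:
  s_1 = 1 + 1 + 1 + 1 + 0 + 0 + 0 + 1 = 5 ≡ 1 (mod 2).
  s_2 = 0 + 0 + 1 + 0 + 0 + 0 + 0 + 1 = 2 ≡ 0 (mod 2).
  s_3 = 1 + 0 + 1 + 0 + 1 + 1 + 0 + 1 = 5 ≡ 1 (mod 2).
  s_4 = 0 + 0 + 0 + 0 + 1 + 1 + 0 + 1 = 3 ≡ 1 (mod 2).
s = (1, 0, 1, 1)^T — this equals column 11 of H (binary 1011), so error is at position 11.
Correct: flip bit 11 of r = 010001011110001 to get c = 010001011100001.


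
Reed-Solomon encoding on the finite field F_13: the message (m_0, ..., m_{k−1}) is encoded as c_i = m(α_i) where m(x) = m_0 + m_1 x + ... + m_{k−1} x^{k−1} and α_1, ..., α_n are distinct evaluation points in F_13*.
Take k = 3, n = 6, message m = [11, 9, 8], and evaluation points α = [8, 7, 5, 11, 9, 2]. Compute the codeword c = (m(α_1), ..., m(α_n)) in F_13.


c = [10, 11, 9, 12, 12, 9]

Message polynomial: m(x) = 11 + 9·x + 8·x^2 (mod 13).
For each evaluation point α_i, compute m(α_i) mod 13:
  α_1 = 8: Horner steps 8 → 8 → 10, so m(8) = 10.
  α_2 = 7: Horner steps 8 → 0 → 11, so m(7) = 11.
  α_3 = 5: Horner steps 8 → 10 → 9, so m(5) = 9.
  α_4 = 11: Horner steps 8 → 6 → 12, so m(11) = 12.
  α_5 = 9: Horner steps 8 → 3 → 12, so m(9) = 12.
  α_6 = 2: Horner steps 8 → 12 → 9, so m(2) = 9.
Codeword c = [10, 11, 9, 12, 12, 9] ∈ F_13^6.


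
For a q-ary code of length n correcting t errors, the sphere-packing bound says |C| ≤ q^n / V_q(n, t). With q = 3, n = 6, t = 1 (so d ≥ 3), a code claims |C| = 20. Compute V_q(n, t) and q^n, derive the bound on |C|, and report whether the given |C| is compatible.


V_q(n, t) = 13, q^n = 729, Hamming bound = 56, |C| = 20 ≤ bound (satisfied).

Step 1: Compute V_q(n, t) = Σ_{j=0}^1 C(n, j) (q−1)^j.
  j = 0: C(6,0)·(2)^0 = 1·1 = 1.
  j = 1: C(6,1)·(2)^1 = 6·2 = 12.
  V_q(n, t) = 1 + 12 = 13.
Step 2: q^n = 3^6 = 729.
Step 3: Hamming bound ⌊q^n / V_q(n,t)⌋ = ⌊729/13⌋ = 56.
Step 4: Compare |C| = 20 to 56: satisfied.
The claimed |C| lies below the Hamming bound.


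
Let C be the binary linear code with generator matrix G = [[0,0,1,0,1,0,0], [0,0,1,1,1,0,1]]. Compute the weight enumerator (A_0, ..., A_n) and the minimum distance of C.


Weight distribution: A_0 = 1, A_2 = 2, A_4 = 1. Minimum distance d = 2.

Enumerate all 2^2 = 4 messages m ∈ F_2^2.
For each, compute codeword c = mG in F_2^7, then tally its weight.
  m = 00 → c = 0000000, weight = 0.
  m = 10 → c = 0010100, weight = 2.
  m = 01 → c = 0011101, weight = 4.
  m = 11 → c = 0001001, weight = 2.
Tally weights:
  weight 0: 1 codewords.
  weight 2: 2 codewords.
  weight 4: 1 codewords.
Minimum distance d = smallest w > 0 with A_w > 0 = 2.
Sanity: Σ A_w = 4 = 2^2 = 4 ✓.


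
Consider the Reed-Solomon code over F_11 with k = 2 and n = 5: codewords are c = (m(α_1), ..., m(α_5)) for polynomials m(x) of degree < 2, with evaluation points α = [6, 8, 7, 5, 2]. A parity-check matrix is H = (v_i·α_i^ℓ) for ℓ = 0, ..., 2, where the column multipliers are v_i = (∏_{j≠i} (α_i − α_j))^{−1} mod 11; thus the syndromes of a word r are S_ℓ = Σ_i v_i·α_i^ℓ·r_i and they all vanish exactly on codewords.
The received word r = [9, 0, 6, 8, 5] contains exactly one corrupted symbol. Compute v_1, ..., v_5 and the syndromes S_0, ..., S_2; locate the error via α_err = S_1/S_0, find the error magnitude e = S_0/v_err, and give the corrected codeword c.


S = (7, 5, 2), error at position 3, error magnitude e = 7, c = [9, 0, 10, 8, 5].

Step 1: column multipliers v_i = (∏_{j≠i}(α_i − α_j))^{−1} mod 11.
  i = 1 (α = 6): (6−8)(6−7)(6−5)(6−2) = (−2)·(−1)·1·4 = 8 ≡ 8, so v_1 = 8^{−1} = 7 (mod 11).
  i = 2 (α = 8): (8−6)(8−7)(8−5)(8−2) = 2·1·3·6 = 36 ≡ 3, so v_2 = 3^{−1} = 4 (mod 11).
  i = 3 (α = 7): (7−6)(7−8)(7−5)(7−2) = 1·(−1)·2·5 = −10 ≡ 1, so v_3 = 1^{−1} = 1 (mod 11).
  i = 4 (α = 5): (5−6)(5−8)(5−7)(5−2) = (−1)·(−3)·(−2)·3 = −18 ≡ 4, so v_4 = 4^{−1} = 3 (mod 11).
  i = 5 (α = 2): (2−6)(2−8)(2−7)(2−5) = (−4)·(−6)·(−5)·(−3) = 360 ≡ 8, so v_5 = 8^{−1} = 7 (mod 11).
  v = [7, 4, 1, 3, 7].
Step 2: syndromes of r = [9, 0, 6, 8, 5] (all sums mod 11).
  S_0 = Σ v_i r_i = 7·9 + 4·0 + 1·6 + 3·8 + 7·5 = 128 ≡ 7.
  S_1 = Σ v_i α_i r_i = 7·6·9 + 4·8·0 + 1·7·6 + 3·5·8 + 7·2·5 = 610 ≡ 5.
  α_i^2 mod 11 = [3, 9, 5, 3, 4].
  S_2 = Σ v_i α_i^2 r_i = 7·3·9 + 4·9·0 + 1·5·6 + 3·3·8 + 7·4·5 = 431 ≡ 2.
  S = (7, 5, 2) ≠ 0, so r is not a codeword (an error is present).
Step 3: locate the error. For a single error e at position i, S_ℓ = v_i·e·α_i^ℓ, so α_err = S_1/S_0.
  S_0^{−1} = 7^{−1} = 8 (mod 11), so α_err = 5·8 = 40 ≡ 7 = α_3. Error position i = 3.
  Consistency check: S_2/S_1 = 2·9 = 18 ≡ 7 = α_err ✓ (single-error assumption holds).
Step 4: error magnitude e = S_0/v_3 = S_0·∏_{j≠3}(α_3 − α_j) = 7·1 = 7 ≡ 7 (mod 11).
Step 5: correct position 3: c_3 = r_3 − e = 6 − 7 ≡ 10 (mod 11). Hence c = [9, 0, 10, 8, 5].
  Check: interpolating c through the α_i gives m(x) = 3 + 1·x (degree < 2) with m(α_i) = c_i for every i, so c is indeed a codeword.


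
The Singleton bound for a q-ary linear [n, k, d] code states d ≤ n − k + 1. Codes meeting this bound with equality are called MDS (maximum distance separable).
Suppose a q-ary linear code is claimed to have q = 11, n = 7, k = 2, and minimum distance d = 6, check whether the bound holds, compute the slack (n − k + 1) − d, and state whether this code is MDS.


Singleton RHS = n − k + 1 = 6, slack = 0, bound satisfied, MDS.

Singleton bound: d ≤ n − k + 1.
Here n = 7, k = 2, so n − k + 1 = 6.
Given d = 6, check d ≤ 6: YES.
Slack = (n − k + 1) − d = 0.
The code is MDS (slack = 0).
Description: the claimed parameters are [7, 2, 6]_11; such a code would be MDS (meets Singleton bound).


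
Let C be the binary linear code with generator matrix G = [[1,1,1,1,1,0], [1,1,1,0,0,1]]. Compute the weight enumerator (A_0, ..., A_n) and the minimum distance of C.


Weight distribution: A_0 = 1, A_3 = 1, A_4 = 1, A_5 = 1. Minimum distance d = 3.

Enumerate all 2^2 = 4 messages m ∈ F_2^2.
For each, compute codeword c = mG in F_2^6, then tally its weight.
  m = 00 → c = 000000, weight = 0.
  m = 10 → c = 111110, weight = 5.
  m = 01 → c = 111001, weight = 4.
  m = 11 → c = 000111, weight = 3.
Tally weights:
  weight 0: 1 codewords.
  weight 3: 1 codewords.
  weight 4: 1 codewords.
  weight 5: 1 codewords.
Minimum distance d = smallest w > 0 with A_w > 0 = 3.
Sanity: Σ A_w = 4 = 2^2 = 4 ✓.


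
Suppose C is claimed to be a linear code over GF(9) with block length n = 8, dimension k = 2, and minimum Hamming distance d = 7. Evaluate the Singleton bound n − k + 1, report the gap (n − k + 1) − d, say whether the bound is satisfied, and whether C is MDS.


Singleton RHS = n − k + 1 = 7, slack = 0, bound satisfied, MDS.

Singleton bound: d ≤ n − k + 1.
Here n = 8, k = 2, so n − k + 1 = 7.
Given d = 7, check d ≤ 7: YES.
Slack = (n − k + 1) − d = 0.
The code is MDS (slack = 0).
Description: the claimed parameters are [8, 2, 7]_9; such a code would be MDS (meets Singleton bound).


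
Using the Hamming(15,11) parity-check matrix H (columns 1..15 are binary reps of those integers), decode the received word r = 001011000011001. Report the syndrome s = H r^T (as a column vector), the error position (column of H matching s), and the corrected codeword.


s = (1, 0, 0, 0)^T, error position = 8, corrected codeword c = 001011010011001

Compute s = H r^T mod 2 one row at a time:
  s_1 = 0 + 0 + 0 + 1 + 1 + 0 + 0 + 1 = 3 ≡ 1 (mod 2).
  s_2 = 0 + 1 + 1 + 0 + 1 + 0 + 0 + 1 = 4 ≡ 0 (mod 2).
  s_3 = 0 + 1 + 1 + 0 + 0 + 1 + 0 + 1 = 4 ≡ 0 (mod 2).
  s_4 = 0 + 1 + 1 + 0 + 0 + 1 + 0 + 1 = 4 ≡ 0 (mod 2).
s = (1, 0, 0, 0)^T — this equals column 8 of H (binary 1000), so error is at position 8.
Correct: flip bit 8 of r = 001011000011001 to get c = 001011010011001.


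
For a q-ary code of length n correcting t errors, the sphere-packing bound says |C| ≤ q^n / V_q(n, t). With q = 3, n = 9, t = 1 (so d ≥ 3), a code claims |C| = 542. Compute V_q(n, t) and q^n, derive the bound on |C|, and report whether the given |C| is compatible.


V_q(n, t) = 19, q^n = 19683, Hamming bound = 1035, |C| = 542 ≤ bound (satisfied).

Step 1: Compute V_q(n, t) = Σ_{j=0}^1 C(n, j) (q−1)^j.
  j = 0: C(9,0)·(2)^0 = 1·1 = 1.
  j = 1: C(9,1)·(2)^1 = 9·2 = 18.
  V_q(n, t) = 1 + 18 = 19.
Step 2: q^n = 3^9 = 19683.
Step 3: Hamming bound ⌊q^n / V_q(n,t)⌋ = ⌊19683/19⌋ = 1035.
Step 4: Compare |C| = 542 to 1035: satisfied.
The claimed |C| lies below the Hamming bound.


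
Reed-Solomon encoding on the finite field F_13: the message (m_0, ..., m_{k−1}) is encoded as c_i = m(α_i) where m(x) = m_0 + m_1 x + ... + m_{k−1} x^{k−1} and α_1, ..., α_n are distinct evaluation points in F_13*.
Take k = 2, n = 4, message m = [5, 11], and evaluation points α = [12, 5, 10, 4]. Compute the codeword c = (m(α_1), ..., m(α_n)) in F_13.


c = [7, 8, 11, 10]

Message polynomial: m(x) = 5 + 11·x (mod 13).
For each evaluation point α_i, compute m(α_i) mod 13:
  α_1 = 12: Horner steps 11 → 7, so m(12) = 7.
  α_2 = 5: Horner steps 11 → 8, so m(5) = 8.
  α_3 = 10: Horner steps 11 → 11, so m(10) = 11.
  α_4 = 4: Horner steps 11 → 10, so m(4) = 10.
Codeword c = [7, 8, 11, 10] ∈ F_13^4.


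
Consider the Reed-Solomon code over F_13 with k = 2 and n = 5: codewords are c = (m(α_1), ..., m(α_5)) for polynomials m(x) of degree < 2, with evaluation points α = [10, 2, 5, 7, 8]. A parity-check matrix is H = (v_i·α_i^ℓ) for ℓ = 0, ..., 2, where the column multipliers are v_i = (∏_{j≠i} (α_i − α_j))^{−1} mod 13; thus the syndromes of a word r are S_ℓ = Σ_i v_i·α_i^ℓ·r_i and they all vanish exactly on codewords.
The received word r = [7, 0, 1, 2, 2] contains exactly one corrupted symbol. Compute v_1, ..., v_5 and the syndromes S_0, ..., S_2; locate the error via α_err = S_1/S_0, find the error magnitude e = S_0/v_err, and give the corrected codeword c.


S = (12, 6, 3), error at position 4, error magnitude e = 9, c = [7, 0, 1, 6, 2].

Step 1: column multipliers v_i = (∏_{j≠i}(α_i − α_j))^{−1} mod 13.
  i = 1 (α = 10): (10−2)(10−5)(10−7)(10−8) = 8·5·3·2 = 240 ≡ 6, so v_1 = 6^{−1} = 11 (mod 13).
  i = 2 (α = 2): (2−10)(2−5)(2−7)(2−8) = (−8)·(−3)·(−5)·(−6) = 720 ≡ 5, so v_2 = 5^{−1} = 8 (mod 13).
  i = 3 (α = 5): (5−10)(5−2)(5−7)(5−8) = (−5)·3·(−2)·(−3) = −90 ≡ 1, so v_3 = 1^{−1} = 1 (mod 13).
  i = 4 (α = 7): (7−10)(7−2)(7−5)(7−8) = (−3)·5·2·(−1) = 30 ≡ 4, so v_4 = 4^{−1} = 10 (mod 13).
  i = 5 (α = 8): (8−10)(8−2)(8−5)(8−7) = (−2)·6·3·1 = −36 ≡ 3, so v_5 = 3^{−1} = 9 (mod 13).
  v = [11, 8, 1, 10, 9].
Step 2: syndromes of r = [7, 0, 1, 2, 2] (all sums mod 13).
  S_0 = Σ v_i r_i = 11·7 + 8·0 + 1·1 + 10·2 + 9·2 = 116 ≡ 12.
  S_1 = Σ v_i α_i r_i = 11·10·7 + 8·2·0 + 1·5·1 + 10·7·2 + 9·8·2 = 1059 ≡ 6.
  α_i^2 mod 13 = [9, 4, 12, 10, 12].
  S_2 = Σ v_i α_i^2 r_i = 11·9·7 + 8·4·0 + 1·12·1 + 10·10·2 + 9·12·2 = 1121 ≡ 3.
  S = (12, 6, 3) ≠ 0, so r is not a codeword (an error is present).
Step 3: locate the error. For a single error e at position i, S_ℓ = v_i·e·α_i^ℓ, so α_err = S_1/S_0.
  S_0^{−1} = 12^{−1} = 12 (mod 13), so α_err = 6·12 = 72 ≡ 7 = α_4. Error position i = 4.
  Consistency check: S_2/S_1 = 3·11 = 33 ≡ 7 = α_err ✓ (single-error assumption holds).
Step 4: error magnitude e = S_0/v_4 = S_0·∏_{j≠4}(α_4 − α_j) = 12·4 = 48 ≡ 9 (mod 13).
Step 5: correct position 4: c_4 = r_4 − e = 2 − 9 ≡ 6 (mod 13). Hence c = [7, 0, 1, 6, 2].
  Check: interpolating c through the α_i gives m(x) = 8 + 9·x (degree < 2) with m(α_i) = c_i for every i, so c is indeed a codeword.
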